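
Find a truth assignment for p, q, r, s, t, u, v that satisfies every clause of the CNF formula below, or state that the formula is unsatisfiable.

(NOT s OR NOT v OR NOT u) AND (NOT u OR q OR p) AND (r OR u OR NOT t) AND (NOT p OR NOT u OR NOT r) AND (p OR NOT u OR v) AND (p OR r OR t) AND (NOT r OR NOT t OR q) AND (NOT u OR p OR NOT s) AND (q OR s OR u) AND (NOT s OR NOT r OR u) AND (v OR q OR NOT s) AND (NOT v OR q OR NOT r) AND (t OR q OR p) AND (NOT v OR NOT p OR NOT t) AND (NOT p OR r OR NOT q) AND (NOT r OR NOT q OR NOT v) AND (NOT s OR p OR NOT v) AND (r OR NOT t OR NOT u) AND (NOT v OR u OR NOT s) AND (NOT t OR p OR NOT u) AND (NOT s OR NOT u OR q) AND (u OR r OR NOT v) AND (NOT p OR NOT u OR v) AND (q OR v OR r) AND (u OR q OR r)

p ↦ true,  q ↦ false,  r ↦ false,  s ↦ false,  t ↦ false,  u ↦ true,  v ↦ true

Branch on s: set s = false.
Branch on q: set q = false.
(u) alone gives u = true.
(p) alone gives p = true.
(NOT r) alone gives r = false.
(NOT t) alone gives t = false.
(v) alone gives v = true.
This assignment satisfies each clause.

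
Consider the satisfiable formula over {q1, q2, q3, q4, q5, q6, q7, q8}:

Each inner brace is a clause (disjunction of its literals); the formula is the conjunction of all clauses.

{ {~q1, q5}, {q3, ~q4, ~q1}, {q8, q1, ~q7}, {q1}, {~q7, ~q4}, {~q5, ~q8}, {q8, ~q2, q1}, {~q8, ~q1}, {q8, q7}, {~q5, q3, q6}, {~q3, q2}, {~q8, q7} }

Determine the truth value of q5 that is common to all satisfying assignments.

Suppose q5 = 0.
The clause (~q1) is unit, so q1 = 0.
But (q1) is also a unit clause — contradiction.
So every satisfying assignment has q5 = True.

True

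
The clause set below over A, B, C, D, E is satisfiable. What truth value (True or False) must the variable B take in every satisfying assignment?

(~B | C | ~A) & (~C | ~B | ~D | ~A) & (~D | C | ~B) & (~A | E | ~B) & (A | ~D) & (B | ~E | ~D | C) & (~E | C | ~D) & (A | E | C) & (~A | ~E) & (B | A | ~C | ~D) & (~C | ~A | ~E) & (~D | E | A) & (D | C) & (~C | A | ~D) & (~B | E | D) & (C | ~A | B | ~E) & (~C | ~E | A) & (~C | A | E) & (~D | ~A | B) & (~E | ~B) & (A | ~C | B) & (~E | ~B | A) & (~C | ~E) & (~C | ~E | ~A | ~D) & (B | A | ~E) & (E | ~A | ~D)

False

Suppose B = 1.
The clause (~E) is unit, so E = 0.
The clause (~A) is unit, so A = 0.
The clause (~D) is unit, so D = 0.
Now (D) is unsatisfied and unit — conflict.
So every satisfying assignment has B = False.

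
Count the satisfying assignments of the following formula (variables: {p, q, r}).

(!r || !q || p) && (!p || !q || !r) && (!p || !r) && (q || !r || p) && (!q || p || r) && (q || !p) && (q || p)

There are 2^3 = 8 truth assignments over (p, q, r).
Check each against the 7 clauses (columns in the order p, q, r):
  F F F  ✗ fails (q || p)
  F F T  ✗ fails (q || !r || p)
  F T F  ✗ fails (!q || p || r)
  F T T  ✗ fails (!r || !q || p)
  T F F  ✗ fails (q || !p)
  T F T  ✗ fails (!p || !r)
  T T F  ✓ satisfies all
  T T T  ✗ fails (!p || !q || !r)
1 of the 8 rows is a model.

1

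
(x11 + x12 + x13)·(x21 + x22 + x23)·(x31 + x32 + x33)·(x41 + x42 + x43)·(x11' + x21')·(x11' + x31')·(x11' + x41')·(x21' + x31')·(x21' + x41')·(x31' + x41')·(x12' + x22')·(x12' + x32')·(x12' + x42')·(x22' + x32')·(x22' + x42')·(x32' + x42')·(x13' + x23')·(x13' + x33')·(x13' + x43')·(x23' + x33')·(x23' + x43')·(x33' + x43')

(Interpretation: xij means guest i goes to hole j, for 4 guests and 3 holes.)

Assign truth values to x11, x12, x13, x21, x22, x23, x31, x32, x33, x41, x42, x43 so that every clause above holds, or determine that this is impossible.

Suppose x11 = 0.
Suppose x12 = 1.
(x22') alone gives x22 = 0.
(x32') alone gives x32 = 0.
(x42') alone gives x42 = 0.
Suppose x21 = 1.
(x31') alone gives x31 = 0.
(x33) alone gives x33 = 1.
(x41') alone gives x41 = 0.
(x43) alone gives x43 = 1.
That conflicts with the unit clause (x43').
So x21 must be the other value — set x21 = 0.
(x23) alone gives x23 = 1.
(x13') alone gives x13 = 0.
(x33') alone gives x33 = 0.
(x31) alone gives x31 = 1.
(x41') alone gives x41 = 0.
(x43) alone gives x43 = 1.
That conflicts with the unit clause (x43').
Neither x21 = 1 nor x21 = 0 works.
So x12 must be the other value — set x12 = 0.
(x13) alone gives x13 = 1.
(x23') alone gives x23 = 0.
(x33') alone gives x33 = 0.
(x43') alone gives x43 = 0.
Suppose x21 = 1.
(x31') alone gives x31 = 0.
(x32) alone gives x32 = 1.
(x41') alone gives x41 = 0.
(x42) alone gives x42 = 1.
That conflicts with the unit clause (x42').
So x21 must be the other value — set x21 = 0.
(x22) alone gives x22 = 1.
(x32') alone gives x32 = 0.
(x31) alone gives x31 = 1.
(x41') alone gives x41 = 0.
(x42) alone gives x42 = 1.
That conflicts with the unit clause (x42').
Neither x21 = 1 nor x21 = 0 works.
Neither x12 = 1 nor x12 = 0 works.
So x11 must be the other value — set x11 = 1.
(x21') alone gives x21 = 0.
(x31') alone gives x31 = 0.
(x41') alone gives x41 = 0.
Suppose x22 = 1.
(x12') alone gives x12 = 0.
(x32') alone gives x32 = 0.
(x33) alone gives x33 = 1.
(x42') alone gives x42 = 0.
(x43) alone gives x43 = 1.
That conflicts with the unit clause (x43').
So x22 must be the other value — set x22 = 0.
(x23) alone gives x23 = 1.
(x13') alone gives x13 = 0.
(x33') alone gives x33 = 0.
(x32) alone gives x32 = 1.
(x12') alone gives x12 = 0.
(x42') alone gives x42 = 0.
(x43) alone gives x43 = 1.
That conflicts with the unit clause (x43').
Neither x22 = 1 nor x22 = 0 works.
Neither x11 = 1 nor x11 = 0 works.

UNSATISFIABLE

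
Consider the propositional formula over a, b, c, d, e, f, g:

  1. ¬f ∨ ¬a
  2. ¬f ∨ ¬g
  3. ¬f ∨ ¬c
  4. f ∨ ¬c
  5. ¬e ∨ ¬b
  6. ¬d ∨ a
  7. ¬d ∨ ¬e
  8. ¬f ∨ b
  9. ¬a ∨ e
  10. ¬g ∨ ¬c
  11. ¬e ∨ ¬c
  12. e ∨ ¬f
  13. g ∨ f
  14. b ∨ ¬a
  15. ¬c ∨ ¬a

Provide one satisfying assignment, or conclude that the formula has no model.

Case f = False:
The clause (¬c) is unit, so c = False.
The clause (g) is unit, so g = True.
Case e = False:
The clause (¬a) is unit, so a = False.
The clause (¬d) is unit, so d = False.
Every clause is now satisfied; b is unconstrained.

a ↦ False,  b ↦ False,  c ↦ False,  d ↦ False,  e ↦ False,  f ↦ False,  g ↦ True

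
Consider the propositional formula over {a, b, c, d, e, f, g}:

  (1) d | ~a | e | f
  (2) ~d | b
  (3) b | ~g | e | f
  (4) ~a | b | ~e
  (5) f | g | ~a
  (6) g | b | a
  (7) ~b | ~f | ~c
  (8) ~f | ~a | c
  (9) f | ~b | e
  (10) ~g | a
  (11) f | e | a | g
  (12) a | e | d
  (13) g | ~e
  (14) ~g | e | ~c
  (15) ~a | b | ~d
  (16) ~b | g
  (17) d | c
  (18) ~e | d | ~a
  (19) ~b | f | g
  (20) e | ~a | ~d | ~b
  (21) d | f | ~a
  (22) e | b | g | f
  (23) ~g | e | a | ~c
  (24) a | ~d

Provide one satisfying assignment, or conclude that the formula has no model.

Suppose d = 0.
(c) alone gives c = 1.
Suppose b = 0.
Suppose a = 1.
(~e) alone gives e = 0.
(f) alone gives f = 1.
(~g) alone gives g = 0.
This assignment satisfies each clause.

a=1; b=0; c=1; d=0; e=0; f=1; g=0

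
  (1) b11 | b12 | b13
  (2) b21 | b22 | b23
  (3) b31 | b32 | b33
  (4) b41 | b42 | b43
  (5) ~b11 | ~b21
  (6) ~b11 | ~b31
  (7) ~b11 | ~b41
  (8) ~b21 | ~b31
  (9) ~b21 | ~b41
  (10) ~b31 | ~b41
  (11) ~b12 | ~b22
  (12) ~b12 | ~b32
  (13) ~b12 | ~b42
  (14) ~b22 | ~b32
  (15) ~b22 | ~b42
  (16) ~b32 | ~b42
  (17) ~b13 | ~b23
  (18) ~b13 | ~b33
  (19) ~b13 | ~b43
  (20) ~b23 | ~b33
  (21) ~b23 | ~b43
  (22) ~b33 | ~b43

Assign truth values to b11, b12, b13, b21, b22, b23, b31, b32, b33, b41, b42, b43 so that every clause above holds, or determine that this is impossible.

Try b11 = 0.
Try b12 = 1.
Unit clause (~b22) forces b22 = 0.
Unit clause (~b32) forces b32 = 0.
Unit clause (~b42) forces b42 = 0.
Try b21 = 1.
Unit clause (~b31) forces b31 = 0.
Unit clause (b33) forces b33 = 1.
Unit clause (~b41) forces b41 = 0.
Unit clause (b43) forces b43 = 1.
But (~b43) is also a unit clause — contradiction.
So b21 must be the other value — set b21 = 0.
Unit clause (b23) forces b23 = 1.
Unit clause (~b13) forces b13 = 0.
Unit clause (~b33) forces b33 = 0.
Unit clause (b31) forces b31 = 1.
Unit clause (~b41) forces b41 = 0.
Unit clause (b43) forces b43 = 1.
But (~b43) is also a unit clause — contradiction.
Neither b21 = 1 nor b21 = 0 works.
So b12 must be the other value — set b12 = 0.
Unit clause (b13) forces b13 = 1.
Unit clause (~b23) forces b23 = 0.
Unit clause (~b33) forces b33 = 0.
Unit clause (~b43) forces b43 = 0.
Try b21 = 1.
Unit clause (~b31) forces b31 = 0.
Unit clause (b32) forces b32 = 1.
Unit clause (~b41) forces b41 = 0.
Unit clause (b42) forces b42 = 1.
But (~b42) is also a unit clause — contradiction.
So b21 must be the other value — set b21 = 0.
Unit clause (b22) forces b22 = 1.
Unit clause (~b32) forces b32 = 0.
Unit clause (b31) forces b31 = 1.
Unit clause (~b41) forces b41 = 0.
Unit clause (b42) forces b42 = 1.
But (~b42) is also a unit clause — contradiction.
Neither b21 = 1 nor b21 = 0 works.
Neither b12 = 1 nor b12 = 0 works.
So b11 must be the other value — set b11 = 1.
Unit clause (~b21) forces b21 = 0.
Unit clause (~b31) forces b31 = 0.
Unit clause (~b41) forces b41 = 0.
Try b22 = 1.
Unit clause (~b12) forces b12 = 0.
Unit clause (~b32) forces b32 = 0.
Unit clause (b33) forces b33 = 1.
Unit clause (~b42) forces b42 = 0.
Unit clause (b43) forces b43 = 1.
But (~b43) is also a unit clause — contradiction.
So b22 must be the other value — set b22 = 0.
Unit clause (b23) forces b23 = 1.
Unit clause (~b13) forces b13 = 0.
Unit clause (~b33) forces b33 = 0.
Unit clause (b32) forces b32 = 1.
Unit clause (~b12) forces b12 = 0.
Unit clause (~b42) forces b42 = 0.
Unit clause (b43) forces b43 = 1.
But (~b43) is also a unit clause — contradiction.
Neither b22 = 1 nor b22 = 0 works.
Neither b11 = 1 nor b11 = 0 works.

UNSATISFIABLE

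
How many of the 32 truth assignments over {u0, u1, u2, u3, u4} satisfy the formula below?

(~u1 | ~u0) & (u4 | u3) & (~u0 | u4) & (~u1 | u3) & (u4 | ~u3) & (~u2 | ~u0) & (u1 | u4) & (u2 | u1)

There are 2^5 = 32 truth assignments over (u0, u1, u2, u3, u4).
Split on u3. With u3 = 1, the clauses containing u3 are satisfied and ~u3 drops from the rest; 3 of the 2^4 = 16 assignments to the other variables satisfy what remains.
With u3 = 0, by the same count on the reduced clause set, 1 assignment works.
Total: 3 + 1 = 4.

4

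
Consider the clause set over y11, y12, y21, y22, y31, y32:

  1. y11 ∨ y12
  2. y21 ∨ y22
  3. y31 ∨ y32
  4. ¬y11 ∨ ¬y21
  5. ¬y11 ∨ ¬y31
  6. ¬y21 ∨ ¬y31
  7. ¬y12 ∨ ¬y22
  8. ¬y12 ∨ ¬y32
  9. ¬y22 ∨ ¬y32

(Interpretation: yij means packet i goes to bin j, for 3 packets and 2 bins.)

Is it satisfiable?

No

Case y11 = True:
Unit clause (¬y21) forces y21 = False.
Unit clause (y22) forces y22 = True.
Unit clause (¬y31) forces y31 = False.
Unit clause (y32) forces y32 = True.
But (¬y32) is also a unit clause — contradiction.
So y11 must be the other value — set y11 = False.
Unit clause (y12) forces y12 = True.
Unit clause (¬y22) forces y22 = False.
Unit clause (y21) forces y21 = True.
Unit clause (¬y31) forces y31 = False.
Unit clause (y32) forces y32 = True.
But (¬y32) is also a unit clause — contradiction.
Both values of y11 lead to a conflict.
No assignment satisfies every clause.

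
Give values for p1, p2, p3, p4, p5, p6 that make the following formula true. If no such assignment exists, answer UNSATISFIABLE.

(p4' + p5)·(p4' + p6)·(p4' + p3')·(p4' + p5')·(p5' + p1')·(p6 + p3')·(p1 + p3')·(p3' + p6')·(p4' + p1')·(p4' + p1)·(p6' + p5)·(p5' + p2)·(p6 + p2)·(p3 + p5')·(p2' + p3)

Suppose p4 = 0.
Suppose p5 = 0.
The clause (p6') is unit, so p6 = 0.
The clause (p3') is unit, so p3 = 0.
The clause (p2) is unit, so p2 = 1.
But (p2') is also a unit clause — contradiction.
Undo p5 and try p5 = 1.
The clause (p1') is unit, so p1 = 0.
The clause (p3') is unit, so p3 = 0.
But (p3) is also a unit clause — contradiction.
Both values of p5 lead to a conflict.
Undo p4 and try p4 = 1.
The clause (p5) is unit, so p5 = 1.
But (p5') is also a unit clause — contradiction.
Both values of p4 lead to a conflict.

UNSATISFIABLE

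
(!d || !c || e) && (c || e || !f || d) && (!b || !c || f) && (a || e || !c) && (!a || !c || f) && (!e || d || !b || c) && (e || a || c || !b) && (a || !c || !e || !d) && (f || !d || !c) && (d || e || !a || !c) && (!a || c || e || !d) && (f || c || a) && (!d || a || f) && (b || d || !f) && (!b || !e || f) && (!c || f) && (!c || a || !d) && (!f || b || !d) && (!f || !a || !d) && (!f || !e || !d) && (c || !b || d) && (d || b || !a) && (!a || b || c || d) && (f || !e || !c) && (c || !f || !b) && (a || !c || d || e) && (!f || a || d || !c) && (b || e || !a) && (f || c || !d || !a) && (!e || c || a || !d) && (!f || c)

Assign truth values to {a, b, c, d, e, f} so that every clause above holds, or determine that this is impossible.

a: true,  b: true,  c: true,  d: false,  e: true,  f: true

Try c = true.
From the singleton clause (f), f = true.
Try d = false.
From the singleton clause (b), b = true.
From the singleton clause (a), a = true.
From the singleton clause (e), e = true.
All clauses are satisfied.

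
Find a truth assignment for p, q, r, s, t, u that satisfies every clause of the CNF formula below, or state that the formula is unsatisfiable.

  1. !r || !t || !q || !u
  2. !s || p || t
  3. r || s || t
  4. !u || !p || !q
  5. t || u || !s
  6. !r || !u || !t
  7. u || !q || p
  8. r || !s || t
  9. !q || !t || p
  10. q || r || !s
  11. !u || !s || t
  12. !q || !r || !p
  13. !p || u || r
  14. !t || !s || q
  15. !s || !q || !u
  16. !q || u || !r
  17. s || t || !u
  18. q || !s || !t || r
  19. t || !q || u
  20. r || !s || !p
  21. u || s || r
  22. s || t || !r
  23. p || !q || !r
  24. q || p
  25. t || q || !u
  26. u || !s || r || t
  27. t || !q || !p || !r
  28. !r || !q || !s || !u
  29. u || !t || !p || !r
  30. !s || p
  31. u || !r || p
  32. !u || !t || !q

Suppose q = false.
(p) alone gives p = true.
Suppose r = false.
(!s) alone gives s = false.
(t) alone gives t = true.
(u) alone gives u = true.
Every clause now holds.

p: true; q: false; r: false; s: false; t: true; u: true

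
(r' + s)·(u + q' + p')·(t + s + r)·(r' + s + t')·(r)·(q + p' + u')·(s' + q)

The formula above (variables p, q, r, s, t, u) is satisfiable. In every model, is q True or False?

True

Suppose q = 0.
Unit clause (r) forces r = 1.
Unit clause (s) forces s = 1.
That conflicts with the unit clause (s').
So every satisfying assignment has q = True.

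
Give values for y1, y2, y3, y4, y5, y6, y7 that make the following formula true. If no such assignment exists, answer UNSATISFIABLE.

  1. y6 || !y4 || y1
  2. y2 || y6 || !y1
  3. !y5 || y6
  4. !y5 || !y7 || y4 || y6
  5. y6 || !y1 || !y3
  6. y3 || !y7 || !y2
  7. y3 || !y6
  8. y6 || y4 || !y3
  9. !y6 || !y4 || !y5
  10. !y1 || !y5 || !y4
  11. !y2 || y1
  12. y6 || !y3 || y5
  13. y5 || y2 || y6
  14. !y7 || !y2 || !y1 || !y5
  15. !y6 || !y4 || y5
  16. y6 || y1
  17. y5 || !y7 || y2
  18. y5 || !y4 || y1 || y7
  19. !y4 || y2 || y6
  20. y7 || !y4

Branch on y5: set y5 = true.
Unit clause (y6) forces y6 = true.
Unit clause (y3) forces y3 = true.
Unit clause (!y4) forces y4 = false.
Branch on y2: set y2 = false.
Every clause is now satisfied; y1, y7 are unconstrained.

y1=true, y2=false, y3=true, y4=false, y5=true, y6=true, y7=false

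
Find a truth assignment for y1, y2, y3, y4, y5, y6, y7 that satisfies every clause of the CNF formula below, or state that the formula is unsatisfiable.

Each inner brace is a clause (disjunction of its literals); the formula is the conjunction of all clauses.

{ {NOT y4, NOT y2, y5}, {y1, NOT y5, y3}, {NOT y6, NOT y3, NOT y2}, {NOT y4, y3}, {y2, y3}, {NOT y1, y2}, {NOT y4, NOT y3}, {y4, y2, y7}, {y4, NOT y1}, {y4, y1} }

Try y4 = false.
The clause (NOT y1) is unit, so y1 = false.
That conflicts with the unit clause (y1).
That branch fails; take y4 = true instead.
The clause (y3) is unit, so y3 = true.
That conflicts with the unit clause (NOT y3).
Both values of y4 lead to a conflict.

UNSATISFIABLE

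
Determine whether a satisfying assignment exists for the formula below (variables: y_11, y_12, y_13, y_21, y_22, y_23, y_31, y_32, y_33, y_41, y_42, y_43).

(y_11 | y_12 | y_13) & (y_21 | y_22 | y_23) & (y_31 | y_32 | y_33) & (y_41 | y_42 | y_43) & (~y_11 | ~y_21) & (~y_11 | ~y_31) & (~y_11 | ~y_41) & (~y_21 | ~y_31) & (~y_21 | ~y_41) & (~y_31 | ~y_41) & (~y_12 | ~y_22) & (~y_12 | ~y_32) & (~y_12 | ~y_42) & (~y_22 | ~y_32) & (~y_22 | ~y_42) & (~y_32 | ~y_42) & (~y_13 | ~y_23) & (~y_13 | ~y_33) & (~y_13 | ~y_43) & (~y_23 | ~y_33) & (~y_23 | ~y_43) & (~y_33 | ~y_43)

Case y_11 = 0:
Case y_12 = 1:
(~y_22) alone gives y_22 = 0.
(~y_32) alone gives y_32 = 0.
(~y_42) alone gives y_42 = 0.
Case y_21 = 1:
(~y_31) alone gives y_31 = 0.
(y_33) alone gives y_33 = 1.
(~y_41) alone gives y_41 = 0.
(y_43) alone gives y_43 = 1.
That conflicts with the unit clause (~y_43).
Undo y_21 and try y_21 = 0.
(y_23) alone gives y_23 = 1.
(~y_13) alone gives y_13 = 0.
(~y_33) alone gives y_33 = 0.
(y_31) alone gives y_31 = 1.
(~y_41) alone gives y_41 = 0.
(y_43) alone gives y_43 = 1.
That conflicts with the unit clause (~y_43).
Either choice for y_21 ends in contradiction.
Undo y_12 and try y_12 = 0.
(y_13) alone gives y_13 = 1.
(~y_23) alone gives y_23 = 0.
(~y_33) alone gives y_33 = 0.
(~y_43) alone gives y_43 = 0.
Case y_21 = 1:
(~y_31) alone gives y_31 = 0.
(y_32) alone gives y_32 = 1.
(~y_41) alone gives y_41 = 0.
(y_42) alone gives y_42 = 1.
That conflicts with the unit clause (~y_42).
Undo y_21 and try y_21 = 0.
(y_22) alone gives y_22 = 1.
(~y_32) alone gives y_32 = 0.
(y_31) alone gives y_31 = 1.
(~y_41) alone gives y_41 = 0.
(y_42) alone gives y_42 = 1.
That conflicts with the unit clause (~y_42).
Either choice for y_21 ends in contradiction.
Either choice for y_12 ends in contradiction.
Undo y_11 and try y_11 = 1.
(~y_21) alone gives y_21 = 0.
(~y_31) alone gives y_31 = 0.
(~y_41) alone gives y_41 = 0.
Case y_22 = 1:
(~y_12) alone gives y_12 = 0.
(~y_32) alone gives y_32 = 0.
(y_33) alone gives y_33 = 1.
(~y_42) alone gives y_42 = 0.
(y_43) alone gives y_43 = 1.
That conflicts with the unit clause (~y_43).
Undo y_22 and try y_22 = 0.
(y_23) alone gives y_23 = 1.
(~y_13) alone gives y_13 = 0.
(~y_33) alone gives y_33 = 0.
(y_32) alone gives y_32 = 1.
(~y_12) alone gives y_12 = 0.
(~y_42) alone gives y_42 = 0.
(y_43) alone gives y_43 = 1.
That conflicts with the unit clause (~y_43).
Either choice for y_22 ends in contradiction.
Either choice for y_11 ends in contradiction.
No assignment satisfies every clause.

No, unsatisfiable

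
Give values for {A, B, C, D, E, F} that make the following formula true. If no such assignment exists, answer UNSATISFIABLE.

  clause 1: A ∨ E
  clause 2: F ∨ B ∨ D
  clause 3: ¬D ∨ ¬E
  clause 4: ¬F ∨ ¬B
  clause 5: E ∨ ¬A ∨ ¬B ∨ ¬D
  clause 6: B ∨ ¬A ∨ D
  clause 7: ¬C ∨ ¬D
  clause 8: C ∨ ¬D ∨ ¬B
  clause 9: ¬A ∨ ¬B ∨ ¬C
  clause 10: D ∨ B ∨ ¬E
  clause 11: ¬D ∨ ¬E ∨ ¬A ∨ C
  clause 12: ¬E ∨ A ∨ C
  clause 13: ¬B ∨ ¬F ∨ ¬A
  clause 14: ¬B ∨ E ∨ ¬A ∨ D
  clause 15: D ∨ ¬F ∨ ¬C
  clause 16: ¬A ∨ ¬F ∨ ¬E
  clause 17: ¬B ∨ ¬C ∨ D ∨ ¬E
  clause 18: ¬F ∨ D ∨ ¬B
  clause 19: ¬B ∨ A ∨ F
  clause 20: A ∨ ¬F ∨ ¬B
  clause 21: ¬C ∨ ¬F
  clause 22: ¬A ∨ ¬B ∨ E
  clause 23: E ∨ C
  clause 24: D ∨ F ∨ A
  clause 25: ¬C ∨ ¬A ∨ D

Try A = True.
Try D = False.
The clause (B) is unit, so B = True.
The clause (¬F) is unit, so F = False.
The clause (¬C) is unit, so C = False.
The clause (E) is unit, so E = True.
This assignment satisfies each clause.

A: True; B: True; C: False; D: False; E: True; F: False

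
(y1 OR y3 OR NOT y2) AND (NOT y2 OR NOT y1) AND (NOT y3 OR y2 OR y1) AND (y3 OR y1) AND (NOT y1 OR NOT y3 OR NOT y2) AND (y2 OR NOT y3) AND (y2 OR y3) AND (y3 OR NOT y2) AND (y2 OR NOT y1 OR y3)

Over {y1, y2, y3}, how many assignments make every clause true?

1

There are 2^3 = 8 truth assignments over (y1, y2, y3).
Check each against the 9 clauses (columns in the order y1, y2, y3):
  F F F  ✗ fails (y3 OR y1)
  F F T  ✗ fails (NOT y3 OR y2 OR y1)
  F T F  ✗ fails (y1 OR y3 OR NOT y2)
  F T T  ✓ satisfies all
  T F F  ✗ fails (y2 OR y3)
  T F T  ✗ fails (y2 OR NOT y3)
  T T F  ✗ fails (NOT y2 OR NOT y1)
  T T T  ✗ fails (NOT y2 OR NOT y1)
1 of the 8 rows is a model.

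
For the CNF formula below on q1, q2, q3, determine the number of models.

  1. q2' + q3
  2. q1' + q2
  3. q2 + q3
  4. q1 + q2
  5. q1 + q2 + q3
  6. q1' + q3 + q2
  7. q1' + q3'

There are 2^3 = 8 truth assignments over (q1, q2, q3).
Split on q3. With q3 = 1, the clauses containing q3 are satisfied and q3' drops from the rest; 1 of the 2^2 = 4 assignments to the other variables satisfy what remains.
With q3 = 0, by the same count on the reduced clause set, 0 assignments work.
(One model: q1=F, q2=T, q3=T.)
Total: 1 + 0 = 1.

1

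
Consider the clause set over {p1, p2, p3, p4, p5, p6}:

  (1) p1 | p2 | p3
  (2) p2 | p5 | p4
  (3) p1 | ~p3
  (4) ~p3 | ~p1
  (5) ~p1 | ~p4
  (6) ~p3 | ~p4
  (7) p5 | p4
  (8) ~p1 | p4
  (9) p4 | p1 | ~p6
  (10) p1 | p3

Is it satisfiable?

Suppose p1 = 1.
From the singleton clause (~p3), p3 = 0.
From the singleton clause (~p4), p4 = 0.
Now (p4) is unsatisfied and unit — conflict.
Backtrack on p1: now try p1 = 0.
From the singleton clause (~p3), p3 = 0.
Now (p3) is unsatisfied and unit — conflict.
Either choice for p1 ends in contradiction.
No assignment satisfies every clause.

No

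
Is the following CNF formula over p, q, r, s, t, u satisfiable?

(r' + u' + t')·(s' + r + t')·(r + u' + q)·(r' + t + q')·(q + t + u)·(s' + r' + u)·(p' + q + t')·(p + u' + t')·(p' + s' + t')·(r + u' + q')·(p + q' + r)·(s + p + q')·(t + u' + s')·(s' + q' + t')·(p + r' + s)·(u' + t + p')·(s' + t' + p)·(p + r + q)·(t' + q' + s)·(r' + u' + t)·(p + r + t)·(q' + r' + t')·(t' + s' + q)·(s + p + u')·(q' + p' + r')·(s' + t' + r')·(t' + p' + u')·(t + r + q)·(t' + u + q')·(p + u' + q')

Branch on r: set r = 0.
Branch on s: set s = 1.
(t') alone gives t = 0.
(u') alone gives u = 0.
(q) alone gives q = 1.
(p) alone gives p = 1.
This assignment satisfies each clause.
A satisfying assignment: p=1, q=1, r=0, s=1, t=0, u=0.

Yes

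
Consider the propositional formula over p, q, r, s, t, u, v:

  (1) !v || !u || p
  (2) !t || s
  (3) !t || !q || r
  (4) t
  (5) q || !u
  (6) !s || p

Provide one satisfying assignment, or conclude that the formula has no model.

The clause (t) is unit, so t = true.
The clause (s) is unit, so s = true.
The clause (p) is unit, so p = true.
Case q = false:
The clause (!u) is unit, so u = false.
No clause remains; r, v are free.

p=true; q=false; r=true; s=true; t=true; u=false; v=true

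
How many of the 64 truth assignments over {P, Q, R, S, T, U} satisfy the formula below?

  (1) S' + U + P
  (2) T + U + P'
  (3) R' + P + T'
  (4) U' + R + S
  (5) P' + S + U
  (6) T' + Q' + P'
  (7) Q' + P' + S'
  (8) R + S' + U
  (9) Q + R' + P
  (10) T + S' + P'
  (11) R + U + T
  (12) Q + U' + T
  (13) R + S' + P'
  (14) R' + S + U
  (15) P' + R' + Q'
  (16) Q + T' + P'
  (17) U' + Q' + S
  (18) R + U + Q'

5

There are 2^6 = 64 truth assignments over (P, Q, R, S, T, U).
Split on P. With P = 1, the clauses containing P are satisfied and P' drops from the rest; 0 of the 2^5 = 32 assignments to the other variables satisfy what remains.
With P = 0, by the same count on the reduced clause set, 5 assignments work.
(One model: P=F, Q=F, R=F, S=F, T=T, U=F.)
Total: 0 + 5 = 5.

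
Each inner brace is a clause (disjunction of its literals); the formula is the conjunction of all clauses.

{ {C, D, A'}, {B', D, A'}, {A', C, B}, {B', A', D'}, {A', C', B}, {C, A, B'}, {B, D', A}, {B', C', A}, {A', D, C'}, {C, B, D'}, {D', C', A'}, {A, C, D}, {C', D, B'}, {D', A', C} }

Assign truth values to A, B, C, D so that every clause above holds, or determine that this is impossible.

A: 0,  B: 0,  C: 1,  D: 0

Case C = 1:
Case A = 0:
From the singleton clause (B'), B = 0.
From the singleton clause (D'), D = 0.
All clauses are satisfied.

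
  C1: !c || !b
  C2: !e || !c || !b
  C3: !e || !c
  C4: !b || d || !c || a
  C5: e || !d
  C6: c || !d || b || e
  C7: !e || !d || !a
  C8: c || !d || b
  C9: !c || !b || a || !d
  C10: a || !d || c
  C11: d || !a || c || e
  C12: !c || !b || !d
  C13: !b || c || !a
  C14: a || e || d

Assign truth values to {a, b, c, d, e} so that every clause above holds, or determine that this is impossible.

Suppose c = false.
Suppose e = true.
Suppose d = false.
Suppose b = true.
Unit clause (!a) forces a = false.
All clauses are satisfied.

a ↦ false,  b ↦ true,  c ↦ false,  d ↦ false,  e ↦ true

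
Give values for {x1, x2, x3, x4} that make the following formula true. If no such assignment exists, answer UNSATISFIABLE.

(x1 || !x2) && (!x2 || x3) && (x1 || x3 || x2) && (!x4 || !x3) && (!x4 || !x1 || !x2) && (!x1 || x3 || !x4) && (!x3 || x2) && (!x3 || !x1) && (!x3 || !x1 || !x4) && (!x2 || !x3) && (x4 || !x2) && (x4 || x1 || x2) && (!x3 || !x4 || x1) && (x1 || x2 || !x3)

Branch on x1: set x1 = true.
The clause (!x3) is unit, so x3 = false.
The clause (!x2) is unit, so x2 = false.
The clause (!x4) is unit, so x4 = false.
All clauses are satisfied.

x1: true,  x2: false,  x3: false,  x4: false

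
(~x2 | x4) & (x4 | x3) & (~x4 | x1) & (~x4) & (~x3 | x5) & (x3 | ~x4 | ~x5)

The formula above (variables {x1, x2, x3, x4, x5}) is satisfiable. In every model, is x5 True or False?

Suppose x5 = 0.
(~x4) alone gives x4 = 0.
(~x2) alone gives x2 = 0.
(x3) alone gives x3 = 1.
But (~x3) is also a unit clause — contradiction.
So every satisfying assignment has x5 = True.

True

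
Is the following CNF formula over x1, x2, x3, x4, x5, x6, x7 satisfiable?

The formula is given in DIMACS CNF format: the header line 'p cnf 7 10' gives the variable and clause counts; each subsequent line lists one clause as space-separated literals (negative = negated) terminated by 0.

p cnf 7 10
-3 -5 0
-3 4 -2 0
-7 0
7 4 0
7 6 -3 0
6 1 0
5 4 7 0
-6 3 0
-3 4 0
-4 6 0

Satisfiable

(¬x7) alone gives x7 = False.
(x4) alone gives x4 = True.
(x6) alone gives x6 = True.
(x3) alone gives x3 = True.
(¬x5) alone gives x5 = False.
No clause remains; x1, x2 are free.
A satisfying assignment: x1=False; x2=False; x3=True; x4=True; x5=False; x6=True; x7=False.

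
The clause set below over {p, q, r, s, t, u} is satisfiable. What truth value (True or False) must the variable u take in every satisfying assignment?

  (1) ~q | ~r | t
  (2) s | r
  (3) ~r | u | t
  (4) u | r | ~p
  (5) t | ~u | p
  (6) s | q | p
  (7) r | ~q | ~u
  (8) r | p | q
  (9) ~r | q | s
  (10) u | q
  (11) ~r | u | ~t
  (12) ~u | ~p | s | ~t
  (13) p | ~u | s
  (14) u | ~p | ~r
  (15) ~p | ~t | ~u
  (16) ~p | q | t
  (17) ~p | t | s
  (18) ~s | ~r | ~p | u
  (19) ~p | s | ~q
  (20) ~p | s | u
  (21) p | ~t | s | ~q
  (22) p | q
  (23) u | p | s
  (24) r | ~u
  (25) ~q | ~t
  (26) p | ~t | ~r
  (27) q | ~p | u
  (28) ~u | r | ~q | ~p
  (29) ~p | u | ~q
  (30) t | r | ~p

Suppose u = 1.
The clause (r) is unit, so r = 1.
Suppose q = 0.
The clause (s) is unit, so s = 1.
The clause (p) is unit, so p = 1.
The clause (~t) is unit, so t = 0.
That conflicts with the unit clause (t).
So q must be the other value — set q = 1.
The clause (t) is unit, so t = 1.
That conflicts with the unit clause (~t).
Neither q = 1 nor q = 0 works.
So every satisfying assignment has u = False.

False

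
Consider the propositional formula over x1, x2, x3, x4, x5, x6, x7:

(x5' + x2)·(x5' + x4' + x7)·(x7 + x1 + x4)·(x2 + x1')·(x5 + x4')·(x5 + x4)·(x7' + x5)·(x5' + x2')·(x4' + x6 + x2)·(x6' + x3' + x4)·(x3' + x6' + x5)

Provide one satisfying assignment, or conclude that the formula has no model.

UNSATISFIABLE

Try x5 = 0.
(x4') alone gives x4 = 0.
Now (x4) is unsatisfied and unit — conflict.
Undo x5 and try x5 = 1.
(x2) alone gives x2 = 1.
Now (x2') is unsatisfied and unit — conflict.
Both values of x5 lead to a conflict.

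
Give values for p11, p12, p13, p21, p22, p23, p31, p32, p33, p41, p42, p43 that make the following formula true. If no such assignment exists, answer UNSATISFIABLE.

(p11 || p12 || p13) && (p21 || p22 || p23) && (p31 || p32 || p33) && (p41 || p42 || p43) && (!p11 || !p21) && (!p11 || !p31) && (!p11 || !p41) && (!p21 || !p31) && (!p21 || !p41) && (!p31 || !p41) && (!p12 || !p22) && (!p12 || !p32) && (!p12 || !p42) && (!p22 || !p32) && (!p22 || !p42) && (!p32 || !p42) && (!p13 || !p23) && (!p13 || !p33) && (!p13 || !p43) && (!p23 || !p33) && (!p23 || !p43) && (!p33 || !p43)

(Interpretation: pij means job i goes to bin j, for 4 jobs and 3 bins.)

Branch on p11: set p11 = false.
Branch on p12: set p12 = true.
(!p22) alone gives p22 = false.
(!p32) alone gives p32 = false.
(!p42) alone gives p42 = false.
Branch on p21: set p21 = true.
(!p31) alone gives p31 = false.
(p33) alone gives p33 = true.
(!p41) alone gives p41 = false.
(p43) alone gives p43 = true.
That conflicts with the unit clause (!p43).
So p21 must be the other value — set p21 = false.
(p23) alone gives p23 = true.
(!p13) alone gives p13 = false.
(!p33) alone gives p33 = false.
(p31) alone gives p31 = true.
(!p41) alone gives p41 = false.
(p43) alone gives p43 = true.
That conflicts with the unit clause (!p43).
Either choice for p21 ends in contradiction.
So p12 must be the other value — set p12 = false.
(p13) alone gives p13 = true.
(!p23) alone gives p23 = false.
(!p33) alone gives p33 = false.
(!p43) alone gives p43 = false.
Branch on p21: set p21 = true.
(!p31) alone gives p31 = false.
(p32) alone gives p32 = true.
(!p41) alone gives p41 = false.
(p42) alone gives p42 = true.
That conflicts with the unit clause (!p42).
So p21 must be the other value — set p21 = false.
(p22) alone gives p22 = true.
(!p32) alone gives p32 = false.
(p31) alone gives p31 = true.
(!p41) alone gives p41 = false.
(p42) alone gives p42 = true.
That conflicts with the unit clause (!p42).
Either choice for p21 ends in contradiction.
Either choice for p12 ends in contradiction.
So p11 must be the other value — set p11 = true.
(!p21) alone gives p21 = false.
(!p31) alone gives p31 = false.
(!p41) alone gives p41 = false.
Branch on p22: set p22 = true.
(!p12) alone gives p12 = false.
(!p32) alone gives p32 = false.
(p33) alone gives p33 = true.
(!p42) alone gives p42 = false.
(p43) alone gives p43 = true.
That conflicts with the unit clause (!p43).
So p22 must be the other value — set p22 = false.
(p23) alone gives p23 = true.
(!p13) alone gives p13 = false.
(!p33) alone gives p33 = false.
(p32) alone gives p32 = true.
(!p12) alone gives p12 = false.
(!p42) alone gives p42 = false.
(p43) alone gives p43 = true.
That conflicts with the unit clause (!p43).
Either choice for p22 ends in contradiction.
Either choice for p11 ends in contradiction.

UNSATISFIABLE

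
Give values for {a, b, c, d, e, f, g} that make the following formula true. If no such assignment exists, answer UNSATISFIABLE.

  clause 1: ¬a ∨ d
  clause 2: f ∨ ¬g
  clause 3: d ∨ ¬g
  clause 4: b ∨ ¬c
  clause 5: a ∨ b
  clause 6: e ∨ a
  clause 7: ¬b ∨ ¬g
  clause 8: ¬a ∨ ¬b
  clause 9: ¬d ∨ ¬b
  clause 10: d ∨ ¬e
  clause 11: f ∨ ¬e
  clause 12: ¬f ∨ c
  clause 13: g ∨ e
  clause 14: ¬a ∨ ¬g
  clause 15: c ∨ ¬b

UNSATISFIABLE

Suppose a = False.
From the singleton clause (b), b = True.
From the singleton clause (e), e = True.
From the singleton clause (¬g), g = False.
From the singleton clause (¬d), d = False.
Now (d) is unsatisfied and unit — conflict.
Backtrack on a: now try a = True.
From the singleton clause (d), d = True.
From the singleton clause (¬b), b = False.
From the singleton clause (¬c), c = False.
From the singleton clause (¬f), f = False.
From the singleton clause (¬g), g = False.
From the singleton clause (¬e), e = False.
Now (e) is unsatisfied and unit — conflict.
Neither a = True nor a = False works.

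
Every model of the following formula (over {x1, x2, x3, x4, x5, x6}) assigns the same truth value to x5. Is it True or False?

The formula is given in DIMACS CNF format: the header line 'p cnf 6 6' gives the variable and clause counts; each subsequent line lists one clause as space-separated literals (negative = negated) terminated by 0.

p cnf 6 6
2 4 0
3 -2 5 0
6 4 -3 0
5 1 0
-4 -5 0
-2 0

Suppose x5 = True.
(¬x4) alone gives x4 = False.
(x2) alone gives x2 = True.
That conflicts with the unit clause (¬x2).
So every satisfying assignment has x5 = False.

False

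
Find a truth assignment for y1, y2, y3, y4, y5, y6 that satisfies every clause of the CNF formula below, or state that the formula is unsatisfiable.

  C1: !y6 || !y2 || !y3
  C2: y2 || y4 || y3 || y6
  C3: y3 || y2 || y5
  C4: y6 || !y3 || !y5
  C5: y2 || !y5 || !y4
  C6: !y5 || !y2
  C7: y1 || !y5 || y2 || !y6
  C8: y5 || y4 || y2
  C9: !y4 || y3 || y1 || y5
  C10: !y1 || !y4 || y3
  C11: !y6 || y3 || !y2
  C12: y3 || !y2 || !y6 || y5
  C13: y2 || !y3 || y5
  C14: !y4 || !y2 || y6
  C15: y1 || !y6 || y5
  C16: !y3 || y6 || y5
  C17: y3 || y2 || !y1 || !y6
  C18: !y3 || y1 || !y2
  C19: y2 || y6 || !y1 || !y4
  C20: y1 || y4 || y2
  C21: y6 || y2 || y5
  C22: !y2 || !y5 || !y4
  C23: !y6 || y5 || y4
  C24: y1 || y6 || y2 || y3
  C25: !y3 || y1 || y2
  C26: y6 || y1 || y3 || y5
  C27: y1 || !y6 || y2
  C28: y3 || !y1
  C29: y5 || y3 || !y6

Branch on y5: set y5 = true.
Unit clause (!y2) forces y2 = false.
Unit clause (!y4) forces y4 = false.
Unit clause (y1) forces y1 = true.
Unit clause (y3) forces y3 = true.
Unit clause (y6) forces y6 = true.
This assignment satisfies each clause.

y1 ↦ true, y2 ↦ false, y3 ↦ true, y4 ↦ false, y5 ↦ true, y6 ↦ true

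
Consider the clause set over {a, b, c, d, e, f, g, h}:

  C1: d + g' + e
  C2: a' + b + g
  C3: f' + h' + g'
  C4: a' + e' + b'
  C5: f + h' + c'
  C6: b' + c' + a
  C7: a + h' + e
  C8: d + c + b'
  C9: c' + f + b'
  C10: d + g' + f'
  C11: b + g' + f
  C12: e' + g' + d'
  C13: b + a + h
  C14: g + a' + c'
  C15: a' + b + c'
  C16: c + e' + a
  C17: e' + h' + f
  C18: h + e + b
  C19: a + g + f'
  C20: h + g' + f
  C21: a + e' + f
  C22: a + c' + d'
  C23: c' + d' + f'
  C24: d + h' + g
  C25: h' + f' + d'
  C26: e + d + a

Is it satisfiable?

Try d = 1.
Try e = 0.
Try a = 1.
Try b = 1.
Try c = 0.
Try h = 1.
Unit clause (f') forces f = 0.
All clauses hold; g can take either value.
A satisfying assignment: a: 1; b: 1; c: 0; d: 1; e: 0; f: 0; g: 0; h: 1.

Yes, satisfiable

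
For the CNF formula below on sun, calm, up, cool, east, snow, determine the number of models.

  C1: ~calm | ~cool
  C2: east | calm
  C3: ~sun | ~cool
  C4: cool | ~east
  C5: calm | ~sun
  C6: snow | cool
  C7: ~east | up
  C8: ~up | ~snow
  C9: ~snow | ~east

3

There are 2^6 = 64 truth assignments over (sun, calm, up, cool, east, snow).
Split on calm. With calm = 1, the clauses containing calm are satisfied and ~calm drops from the rest; 2 of the 2^5 = 32 assignments to the other variables satisfy what remains.
With calm = 0, by the same count on the reduced clause set, 1 assignment works.
(One model: sun=F, calm=F, up=T, cool=T, east=T, snow=F.)
Total: 2 + 1 = 3.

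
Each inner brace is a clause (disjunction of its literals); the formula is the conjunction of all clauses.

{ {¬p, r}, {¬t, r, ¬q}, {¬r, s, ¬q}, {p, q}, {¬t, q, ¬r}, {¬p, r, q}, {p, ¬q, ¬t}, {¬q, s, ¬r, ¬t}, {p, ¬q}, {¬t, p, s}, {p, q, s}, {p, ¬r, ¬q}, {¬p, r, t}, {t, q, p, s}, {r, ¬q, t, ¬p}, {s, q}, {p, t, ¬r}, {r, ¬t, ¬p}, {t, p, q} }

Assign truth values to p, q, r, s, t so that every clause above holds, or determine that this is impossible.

Case p = True:
Unit clause (r) forces r = True.
Case s = True:
Case t = False:
No clause remains; q is free.

p ↦ True; q ↦ False; r ↦ True; s ↦ True; t ↦ False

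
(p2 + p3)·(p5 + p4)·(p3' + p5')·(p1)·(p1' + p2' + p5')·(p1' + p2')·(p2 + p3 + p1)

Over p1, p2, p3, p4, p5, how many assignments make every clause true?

1

There are 2^5 = 32 truth assignments over (p1, p2, p3, p4, p5).
Split on p5. With p5 = 1, the clauses containing p5 are satisfied and p5' drops from the rest; 0 of the 2^4 = 16 assignments to the other variables satisfy what remains.
With p5 = 0, by the same count on the reduced clause set, 1 assignment works.
(One model: p1=T, p2=F, p3=T, p4=T, p5=F.)
Total: 0 + 1 = 1.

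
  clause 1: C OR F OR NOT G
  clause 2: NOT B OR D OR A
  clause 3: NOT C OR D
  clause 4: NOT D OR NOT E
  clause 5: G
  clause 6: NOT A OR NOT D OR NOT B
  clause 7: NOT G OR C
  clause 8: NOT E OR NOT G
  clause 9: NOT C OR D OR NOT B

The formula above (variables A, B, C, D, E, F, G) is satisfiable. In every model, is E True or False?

Suppose E = true.
The clause (NOT D) is unit, so D = false.
The clause (NOT C) is unit, so C = false.
The clause (G) is unit, so G = true.
But (NOT G) is also a unit clause — contradiction.
So every satisfying assignment has E = False.

False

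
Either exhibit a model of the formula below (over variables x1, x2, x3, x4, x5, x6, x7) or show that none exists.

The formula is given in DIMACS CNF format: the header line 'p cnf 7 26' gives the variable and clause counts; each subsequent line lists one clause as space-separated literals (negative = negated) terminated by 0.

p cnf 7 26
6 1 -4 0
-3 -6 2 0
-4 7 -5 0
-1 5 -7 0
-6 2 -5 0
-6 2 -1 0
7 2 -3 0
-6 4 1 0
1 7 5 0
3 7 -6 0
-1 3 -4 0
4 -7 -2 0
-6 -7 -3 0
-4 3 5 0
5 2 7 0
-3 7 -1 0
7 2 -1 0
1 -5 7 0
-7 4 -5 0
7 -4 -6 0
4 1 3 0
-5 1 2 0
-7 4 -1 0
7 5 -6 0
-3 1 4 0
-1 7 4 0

x1=True,  x2=False,  x3=True,  x4=True,  x5=True,  x6=False,  x7=True

Branch on x6: set x6 = False.
Branch on x1: set x1 = True.
Branch on x5: set x5 = True.
Branch on x4: set x4 = True.
Unit clause (x7) forces x7 = True.
Unit clause (x3) forces x3 = True.
No clause remains; x2 is free.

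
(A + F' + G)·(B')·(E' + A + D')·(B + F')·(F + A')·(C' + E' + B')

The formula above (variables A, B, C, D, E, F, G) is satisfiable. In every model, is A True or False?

Suppose A = 1.
From the singleton clause (B'), B = 0.
From the singleton clause (F'), F = 0.
But (F) is also a unit clause — contradiction.
So every satisfying assignment has A = False.

False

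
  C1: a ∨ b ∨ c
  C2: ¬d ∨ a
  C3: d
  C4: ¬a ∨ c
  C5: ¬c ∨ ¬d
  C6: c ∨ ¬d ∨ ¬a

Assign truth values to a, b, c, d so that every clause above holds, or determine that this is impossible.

From the singleton clause (d), d = True.
From the singleton clause (a), a = True.
From the singleton clause (c), c = True.
Now (¬c) is unsatisfied and unit — conflict.

UNSATISFIABLE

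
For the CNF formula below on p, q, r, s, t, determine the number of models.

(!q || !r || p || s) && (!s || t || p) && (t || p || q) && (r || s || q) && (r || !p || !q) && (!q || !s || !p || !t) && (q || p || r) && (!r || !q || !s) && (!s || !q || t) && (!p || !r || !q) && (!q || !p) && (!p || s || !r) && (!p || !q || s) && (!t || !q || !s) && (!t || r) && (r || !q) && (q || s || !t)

There are 2^5 = 32 truth assignments over (p, q, r, s, t).
Split on p. With p = true, the clauses containing p are satisfied and !p drops from the rest; 3 of the 2^4 = 16 assignments to the other variables satisfy what remains.
With p = false, by the same count on the reduced clause set, 1 assignment works.
(One model: p=F, q=F, r=T, s=T, t=T.)
Total: 3 + 1 = 4.

4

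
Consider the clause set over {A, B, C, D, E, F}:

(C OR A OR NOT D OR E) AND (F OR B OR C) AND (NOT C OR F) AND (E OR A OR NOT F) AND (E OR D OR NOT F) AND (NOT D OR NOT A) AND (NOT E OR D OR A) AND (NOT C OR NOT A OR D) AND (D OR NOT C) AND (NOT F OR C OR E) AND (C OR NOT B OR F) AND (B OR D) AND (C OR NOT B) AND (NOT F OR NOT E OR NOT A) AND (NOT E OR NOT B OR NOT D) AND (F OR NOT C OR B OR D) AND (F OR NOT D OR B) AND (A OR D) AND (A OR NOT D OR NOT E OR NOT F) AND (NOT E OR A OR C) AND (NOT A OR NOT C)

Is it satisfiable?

Case C = false:
Unit clause (NOT B) forces B = false.
Unit clause (F) forces F = true.
Unit clause (E) forces E = true.
Unit clause (D) forces D = true.
Unit clause (NOT A) forces A = false.
Now (A) is unsatisfied and unit — conflict.
Undo C and try C = true.
Unit clause (F) forces F = true.
Unit clause (D) forces D = true.
Unit clause (NOT A) forces A = false.
Unit clause (E) forces E = true.
Now (NOT E) is unsatisfied and unit — conflict.
Neither C = true nor C = false works.
No assignment satisfies every clause.

No, unsatisfiable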